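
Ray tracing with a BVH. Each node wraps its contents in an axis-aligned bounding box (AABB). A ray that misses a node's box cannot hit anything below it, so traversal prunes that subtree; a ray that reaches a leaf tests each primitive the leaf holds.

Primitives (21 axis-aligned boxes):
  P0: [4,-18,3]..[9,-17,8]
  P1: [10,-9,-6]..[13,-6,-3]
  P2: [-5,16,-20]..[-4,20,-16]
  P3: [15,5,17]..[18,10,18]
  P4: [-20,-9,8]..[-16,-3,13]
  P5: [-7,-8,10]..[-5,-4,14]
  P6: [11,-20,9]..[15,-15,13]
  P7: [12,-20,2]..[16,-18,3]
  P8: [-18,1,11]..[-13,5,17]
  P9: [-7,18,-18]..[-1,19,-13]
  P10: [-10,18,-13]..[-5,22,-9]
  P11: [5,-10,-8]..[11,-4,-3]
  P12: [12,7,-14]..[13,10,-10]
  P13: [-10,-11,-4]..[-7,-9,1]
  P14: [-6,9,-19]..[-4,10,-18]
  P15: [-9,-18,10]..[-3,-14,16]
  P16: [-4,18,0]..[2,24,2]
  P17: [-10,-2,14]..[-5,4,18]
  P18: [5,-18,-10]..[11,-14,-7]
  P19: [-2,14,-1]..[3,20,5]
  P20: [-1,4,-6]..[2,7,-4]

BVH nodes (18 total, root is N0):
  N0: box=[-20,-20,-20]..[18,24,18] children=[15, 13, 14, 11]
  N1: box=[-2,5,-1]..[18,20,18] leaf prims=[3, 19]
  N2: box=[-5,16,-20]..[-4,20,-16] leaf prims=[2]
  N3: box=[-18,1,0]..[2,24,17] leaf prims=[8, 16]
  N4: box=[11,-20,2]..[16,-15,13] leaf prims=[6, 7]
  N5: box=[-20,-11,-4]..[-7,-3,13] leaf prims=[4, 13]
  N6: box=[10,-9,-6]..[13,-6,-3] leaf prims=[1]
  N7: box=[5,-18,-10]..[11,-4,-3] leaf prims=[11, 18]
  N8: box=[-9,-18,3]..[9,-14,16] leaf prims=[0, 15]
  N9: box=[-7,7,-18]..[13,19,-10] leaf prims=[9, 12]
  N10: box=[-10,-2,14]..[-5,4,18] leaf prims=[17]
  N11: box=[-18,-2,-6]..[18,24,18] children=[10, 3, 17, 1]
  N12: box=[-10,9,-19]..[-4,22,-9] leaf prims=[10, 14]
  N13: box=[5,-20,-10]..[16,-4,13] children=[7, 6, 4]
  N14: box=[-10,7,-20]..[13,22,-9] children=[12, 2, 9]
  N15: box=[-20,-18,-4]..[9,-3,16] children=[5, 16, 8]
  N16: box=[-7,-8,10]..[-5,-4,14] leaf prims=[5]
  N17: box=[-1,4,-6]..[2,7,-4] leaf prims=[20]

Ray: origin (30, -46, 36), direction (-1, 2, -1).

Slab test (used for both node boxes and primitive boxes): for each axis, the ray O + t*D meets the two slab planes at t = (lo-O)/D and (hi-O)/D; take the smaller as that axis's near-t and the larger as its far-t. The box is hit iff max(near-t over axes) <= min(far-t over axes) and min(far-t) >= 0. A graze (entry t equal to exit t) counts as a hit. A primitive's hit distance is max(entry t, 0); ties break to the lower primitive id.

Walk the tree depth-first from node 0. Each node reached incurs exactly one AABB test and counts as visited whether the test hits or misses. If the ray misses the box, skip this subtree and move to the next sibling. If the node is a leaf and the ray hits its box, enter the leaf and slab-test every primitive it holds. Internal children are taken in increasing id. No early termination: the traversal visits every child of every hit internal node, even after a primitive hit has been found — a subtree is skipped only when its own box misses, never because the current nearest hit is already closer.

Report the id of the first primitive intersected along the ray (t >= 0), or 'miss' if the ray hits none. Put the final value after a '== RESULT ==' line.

Traverse from the root:
N0 x:[12,50] y:[13,35] z:[18,56] -> hit [18,35], descend [11, 13, 14, 15]
  N11 x:[12,48] y:[22,35] z:[18,42] -> hit [22,35], descend [1, 3, 10, 17]
    N1 x:[12,32] y:[51/2,33] z:[18,37] -> hit [51/2,32] leaf, test {P3(miss), P19@t=31}
    N3 x:[28,48] y:[47/2,35] z:[19,36] -> hit [28,35] leaf, test {P8(miss), P16@t=34}
    N10 x:[35,40] y:[22,25] z:[18,22] -> miss, prune
    N17 x:[28,31] y:[25,53/2] z:[40,42] -> miss, prune
  N13 x:[14,25] y:[13,21] z:[23,46] -> miss, prune
  N14 x:[17,40] y:[53/2,34] z:[45,56] -> miss, prune
  N15 x:[21,50] y:[14,43/2] z:[20,40] -> hit [21,43/2], descend [5, 8, 16]
    N5 x:[37,50] y:[35/2,43/2] z:[23,40] -> miss, prune
    N8 x:[21,39] y:[14,16] z:[20,33] -> miss, prune
    N16 x:[35,37] y:[19,21] z:[22,26] -> miss, prune

12 AABB tests over nodes [0, 11, 1, 3, 10, 17, 13, 14, 15, 5, 8, 16]; 2 leaves entered; closest P19.

== RESULT ==
19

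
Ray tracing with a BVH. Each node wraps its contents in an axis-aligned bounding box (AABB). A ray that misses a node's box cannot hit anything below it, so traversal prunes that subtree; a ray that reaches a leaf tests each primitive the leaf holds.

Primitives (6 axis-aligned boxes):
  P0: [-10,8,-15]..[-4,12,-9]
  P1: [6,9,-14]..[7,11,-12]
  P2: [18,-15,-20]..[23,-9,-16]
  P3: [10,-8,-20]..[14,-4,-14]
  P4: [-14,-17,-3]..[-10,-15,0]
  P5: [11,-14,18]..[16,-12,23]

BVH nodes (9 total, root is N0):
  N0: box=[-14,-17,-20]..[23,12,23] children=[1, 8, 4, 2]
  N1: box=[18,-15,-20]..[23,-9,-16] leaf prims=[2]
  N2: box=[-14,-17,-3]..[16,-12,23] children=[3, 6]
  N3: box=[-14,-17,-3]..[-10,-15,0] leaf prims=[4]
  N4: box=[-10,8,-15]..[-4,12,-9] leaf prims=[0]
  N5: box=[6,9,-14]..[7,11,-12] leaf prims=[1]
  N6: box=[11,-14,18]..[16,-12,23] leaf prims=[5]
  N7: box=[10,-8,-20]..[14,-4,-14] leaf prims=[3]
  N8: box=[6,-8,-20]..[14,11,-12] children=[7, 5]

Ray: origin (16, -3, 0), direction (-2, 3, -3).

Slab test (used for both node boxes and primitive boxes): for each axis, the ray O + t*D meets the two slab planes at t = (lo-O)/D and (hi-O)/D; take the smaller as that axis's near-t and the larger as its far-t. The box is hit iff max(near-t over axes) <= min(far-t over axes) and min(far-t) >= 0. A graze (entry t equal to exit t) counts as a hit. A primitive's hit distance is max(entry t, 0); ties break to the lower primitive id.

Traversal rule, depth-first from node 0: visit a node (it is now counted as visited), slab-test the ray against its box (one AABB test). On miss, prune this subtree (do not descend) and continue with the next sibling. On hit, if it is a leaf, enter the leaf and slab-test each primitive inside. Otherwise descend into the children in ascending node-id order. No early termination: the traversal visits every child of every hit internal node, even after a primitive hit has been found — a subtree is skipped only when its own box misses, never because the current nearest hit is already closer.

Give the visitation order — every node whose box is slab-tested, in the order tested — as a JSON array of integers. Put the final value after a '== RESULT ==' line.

Trace the traversal:
N0 x:[-7/2,15] y:[-14/3,5] z:[-23/3,20/3] -> hit [-7/2,5], descend [1, 2, 4, 8]
  N1 x:[-7/2,-1] y:[-4,-2] z:[16/3,20/3] -> miss, prune
  N2 x:[0,15] y:[-14/3,-3] z:[-23/3,1] -> miss, prune
  N4 x:[10,13] y:[11/3,5] z:[3,5] -> miss, prune
  N8 x:[1,5] y:[-5/3,14/3] z:[4,20/3] -> hit [4,14/3], descend [5, 7]
    N5 x:[9/2,5] y:[4,14/3] z:[4,14/3] -> hit [9/2,14/3] leaf, test {P1@t=9/2}
    N7 x:[1,3] y:[-5/3,-1/3] z:[14/3,20/3] -> miss, prune

order=[0, 1, 2, 4, 8, 5, 7]  |boxes|=7  |leaves|=1  hit=P1

== RESULT ==
[0, 1, 2, 4, 8, 5, 7]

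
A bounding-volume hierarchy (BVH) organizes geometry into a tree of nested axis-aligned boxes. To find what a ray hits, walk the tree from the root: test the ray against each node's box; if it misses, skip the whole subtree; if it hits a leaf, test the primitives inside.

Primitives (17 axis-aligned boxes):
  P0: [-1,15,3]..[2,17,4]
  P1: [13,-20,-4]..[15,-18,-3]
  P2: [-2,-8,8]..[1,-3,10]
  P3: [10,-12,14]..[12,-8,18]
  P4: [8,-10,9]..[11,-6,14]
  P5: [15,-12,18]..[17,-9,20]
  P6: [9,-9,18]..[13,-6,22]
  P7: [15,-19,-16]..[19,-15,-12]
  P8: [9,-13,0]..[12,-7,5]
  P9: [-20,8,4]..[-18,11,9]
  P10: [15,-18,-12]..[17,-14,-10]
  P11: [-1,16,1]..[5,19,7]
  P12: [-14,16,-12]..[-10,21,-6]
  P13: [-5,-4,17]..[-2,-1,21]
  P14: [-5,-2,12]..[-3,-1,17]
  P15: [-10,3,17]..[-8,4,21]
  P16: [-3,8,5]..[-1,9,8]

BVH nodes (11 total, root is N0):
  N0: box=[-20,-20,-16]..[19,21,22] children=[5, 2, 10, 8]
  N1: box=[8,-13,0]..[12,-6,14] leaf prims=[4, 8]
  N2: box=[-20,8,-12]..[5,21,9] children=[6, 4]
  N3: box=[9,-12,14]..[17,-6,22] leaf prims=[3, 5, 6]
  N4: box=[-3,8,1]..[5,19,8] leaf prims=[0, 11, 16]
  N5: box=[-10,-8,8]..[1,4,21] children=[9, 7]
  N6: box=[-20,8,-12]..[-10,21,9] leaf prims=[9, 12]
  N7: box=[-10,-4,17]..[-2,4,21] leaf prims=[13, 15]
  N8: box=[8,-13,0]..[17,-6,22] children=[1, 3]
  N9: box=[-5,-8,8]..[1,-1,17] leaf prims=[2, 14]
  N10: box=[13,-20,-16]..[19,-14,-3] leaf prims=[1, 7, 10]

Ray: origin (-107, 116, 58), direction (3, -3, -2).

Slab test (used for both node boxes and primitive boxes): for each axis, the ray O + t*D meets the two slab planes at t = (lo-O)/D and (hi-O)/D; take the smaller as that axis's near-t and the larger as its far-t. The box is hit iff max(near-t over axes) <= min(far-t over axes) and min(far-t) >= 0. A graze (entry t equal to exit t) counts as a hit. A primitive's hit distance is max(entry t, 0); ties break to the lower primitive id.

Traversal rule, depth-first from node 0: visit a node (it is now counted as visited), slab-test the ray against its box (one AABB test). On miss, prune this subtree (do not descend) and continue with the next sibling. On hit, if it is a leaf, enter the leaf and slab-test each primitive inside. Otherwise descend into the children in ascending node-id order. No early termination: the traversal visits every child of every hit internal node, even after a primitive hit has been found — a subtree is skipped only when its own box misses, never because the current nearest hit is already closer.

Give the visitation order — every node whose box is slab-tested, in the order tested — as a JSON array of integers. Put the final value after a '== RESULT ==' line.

Trace the traversal:
N0 x:[29,42] y:[95/3,136/3] z:[18,37] -> hit [95/3,37], descend [2, 5, 8, 10]
  N2 x:[29,112/3] y:[95/3,36] z:[49/2,35] -> hit [95/3,35], descend [4, 6]
    N4 x:[104/3,112/3] y:[97/3,36] z:[25,57/2] -> miss, prune
    N6 x:[29,97/3] y:[95/3,36] z:[49/2,35] -> hit [95/3,97/3] leaf, test {P9(miss), P12@t=32}
  N5 x:[97/3,36] y:[112/3,124/3] z:[37/2,25] -> miss, prune
  N8 x:[115/3,124/3] y:[122/3,43] z:[18,29] -> miss, prune
  N10 x:[40,42] y:[130/3,136/3] z:[61/2,37] -> miss, prune

7 AABB tests over nodes [0, 2, 4, 6, 5, 8, 10]; 1 leaf entered; closest P12.

== RESULT ==
[0, 2, 4, 6, 5, 8, 10]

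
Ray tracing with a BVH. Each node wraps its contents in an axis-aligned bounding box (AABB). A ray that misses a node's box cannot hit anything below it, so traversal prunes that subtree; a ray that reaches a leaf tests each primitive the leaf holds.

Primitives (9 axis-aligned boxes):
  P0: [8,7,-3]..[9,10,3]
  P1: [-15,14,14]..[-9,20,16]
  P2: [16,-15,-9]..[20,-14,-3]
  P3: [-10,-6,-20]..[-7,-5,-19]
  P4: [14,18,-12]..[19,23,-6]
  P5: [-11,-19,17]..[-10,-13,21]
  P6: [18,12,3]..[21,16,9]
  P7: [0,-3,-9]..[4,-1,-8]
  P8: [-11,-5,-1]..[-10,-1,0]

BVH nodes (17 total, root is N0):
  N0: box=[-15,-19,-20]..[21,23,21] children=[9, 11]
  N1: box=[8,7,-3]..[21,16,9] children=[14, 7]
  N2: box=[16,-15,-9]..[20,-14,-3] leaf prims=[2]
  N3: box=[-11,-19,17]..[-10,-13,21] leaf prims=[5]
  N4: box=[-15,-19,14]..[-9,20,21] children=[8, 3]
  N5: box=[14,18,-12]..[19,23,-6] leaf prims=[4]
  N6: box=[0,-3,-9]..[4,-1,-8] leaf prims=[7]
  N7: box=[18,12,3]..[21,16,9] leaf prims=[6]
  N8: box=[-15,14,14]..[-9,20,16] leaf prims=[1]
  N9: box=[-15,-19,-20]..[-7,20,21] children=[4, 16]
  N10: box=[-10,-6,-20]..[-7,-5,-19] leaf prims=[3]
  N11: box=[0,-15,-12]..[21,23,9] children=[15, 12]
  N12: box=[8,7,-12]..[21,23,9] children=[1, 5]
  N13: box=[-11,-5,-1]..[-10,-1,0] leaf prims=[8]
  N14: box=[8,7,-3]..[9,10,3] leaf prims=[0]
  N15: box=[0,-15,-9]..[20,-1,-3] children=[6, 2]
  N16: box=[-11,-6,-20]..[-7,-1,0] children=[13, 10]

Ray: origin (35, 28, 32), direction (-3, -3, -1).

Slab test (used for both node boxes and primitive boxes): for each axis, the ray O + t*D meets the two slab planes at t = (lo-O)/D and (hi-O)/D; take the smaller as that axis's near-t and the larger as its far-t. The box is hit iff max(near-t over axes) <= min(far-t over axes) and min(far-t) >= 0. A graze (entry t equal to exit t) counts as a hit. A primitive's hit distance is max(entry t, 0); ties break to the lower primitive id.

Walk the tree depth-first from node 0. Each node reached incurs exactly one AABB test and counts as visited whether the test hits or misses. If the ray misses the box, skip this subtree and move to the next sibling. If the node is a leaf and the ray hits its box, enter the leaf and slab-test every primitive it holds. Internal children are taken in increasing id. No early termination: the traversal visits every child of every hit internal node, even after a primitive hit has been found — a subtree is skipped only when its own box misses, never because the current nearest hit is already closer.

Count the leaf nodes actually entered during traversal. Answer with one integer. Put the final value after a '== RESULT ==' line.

Trace the traversal:
N0 x:[14/3,50/3] y:[5/3,47/3] z:[11,52] -> hit [11,47/3], descend [9, 11]
  N9 x:[14,50/3] y:[8/3,47/3] z:[11,52] -> hit [14,47/3], descend [4, 16]
    N4 x:[44/3,50/3] y:[8/3,47/3] z:[11,18] -> hit [44/3,47/3], descend [3, 8]
      N3 x:[15,46/3] y:[41/3,47/3] z:[11,15] -> hit [15,15] leaf, test {P5@t=15}
      N8 x:[44/3,50/3] y:[8/3,14/3] z:[16,18] -> miss, prune
    N16 x:[14,46/3] y:[29/3,34/3] z:[32,52] -> miss, prune
  N11 x:[14/3,35/3] y:[5/3,43/3] z:[23,44] -> miss, prune

order=[0, 9, 4, 3, 8, 16, 11]  |boxes|=7  |leaves|=1  hit=P5

== RESULT ==
1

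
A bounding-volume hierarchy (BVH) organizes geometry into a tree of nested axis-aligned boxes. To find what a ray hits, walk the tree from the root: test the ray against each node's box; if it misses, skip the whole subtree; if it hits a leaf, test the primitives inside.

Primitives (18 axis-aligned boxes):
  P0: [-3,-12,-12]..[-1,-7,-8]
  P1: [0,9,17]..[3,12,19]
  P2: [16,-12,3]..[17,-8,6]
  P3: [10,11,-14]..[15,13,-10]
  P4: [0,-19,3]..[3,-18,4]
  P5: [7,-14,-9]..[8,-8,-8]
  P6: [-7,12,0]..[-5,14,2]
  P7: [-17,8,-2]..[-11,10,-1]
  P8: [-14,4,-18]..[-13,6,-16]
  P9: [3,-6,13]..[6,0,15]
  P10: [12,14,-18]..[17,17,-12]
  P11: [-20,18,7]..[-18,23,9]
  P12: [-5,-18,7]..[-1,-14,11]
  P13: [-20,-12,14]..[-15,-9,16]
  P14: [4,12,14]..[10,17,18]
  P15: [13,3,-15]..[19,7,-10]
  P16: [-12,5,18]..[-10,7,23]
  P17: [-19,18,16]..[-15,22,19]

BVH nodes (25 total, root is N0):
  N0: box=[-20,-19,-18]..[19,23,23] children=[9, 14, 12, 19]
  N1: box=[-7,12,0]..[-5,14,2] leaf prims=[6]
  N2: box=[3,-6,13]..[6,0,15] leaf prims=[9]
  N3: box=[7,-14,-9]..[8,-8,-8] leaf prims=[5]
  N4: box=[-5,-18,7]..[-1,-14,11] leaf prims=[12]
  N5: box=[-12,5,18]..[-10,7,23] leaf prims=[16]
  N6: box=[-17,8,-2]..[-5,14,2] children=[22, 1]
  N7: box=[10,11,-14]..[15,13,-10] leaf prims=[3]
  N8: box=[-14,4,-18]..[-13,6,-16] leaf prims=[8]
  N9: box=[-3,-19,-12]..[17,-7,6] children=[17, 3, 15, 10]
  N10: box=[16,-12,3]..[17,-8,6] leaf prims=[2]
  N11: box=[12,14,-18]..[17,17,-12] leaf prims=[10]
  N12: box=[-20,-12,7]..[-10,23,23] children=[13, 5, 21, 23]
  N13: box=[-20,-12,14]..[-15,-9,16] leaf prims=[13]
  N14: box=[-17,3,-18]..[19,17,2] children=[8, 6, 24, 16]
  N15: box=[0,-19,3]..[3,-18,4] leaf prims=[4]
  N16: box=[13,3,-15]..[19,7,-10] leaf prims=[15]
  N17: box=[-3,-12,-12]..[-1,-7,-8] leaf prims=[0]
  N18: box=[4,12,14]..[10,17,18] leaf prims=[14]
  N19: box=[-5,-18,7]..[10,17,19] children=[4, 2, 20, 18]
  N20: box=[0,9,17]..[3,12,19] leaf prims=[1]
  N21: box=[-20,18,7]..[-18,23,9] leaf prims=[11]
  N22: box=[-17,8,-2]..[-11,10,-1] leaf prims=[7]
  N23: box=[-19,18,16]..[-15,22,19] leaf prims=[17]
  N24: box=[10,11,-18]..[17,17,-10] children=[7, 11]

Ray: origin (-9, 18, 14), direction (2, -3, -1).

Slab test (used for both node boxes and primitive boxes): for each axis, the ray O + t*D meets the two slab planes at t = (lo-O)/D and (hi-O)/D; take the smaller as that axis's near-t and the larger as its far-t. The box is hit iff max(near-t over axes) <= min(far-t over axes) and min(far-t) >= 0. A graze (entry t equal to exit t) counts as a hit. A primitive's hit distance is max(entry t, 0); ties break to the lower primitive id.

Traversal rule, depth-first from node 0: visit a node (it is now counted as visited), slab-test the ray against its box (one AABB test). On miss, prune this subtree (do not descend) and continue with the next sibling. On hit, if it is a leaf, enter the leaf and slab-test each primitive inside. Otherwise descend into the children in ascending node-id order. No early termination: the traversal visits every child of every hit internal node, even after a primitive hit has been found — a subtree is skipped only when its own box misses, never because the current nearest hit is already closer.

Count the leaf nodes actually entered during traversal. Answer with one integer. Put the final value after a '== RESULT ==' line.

Trace the traversal:
N0 x:[-11/2,14] y:[-5/3,37/3] z:[-9,32] -> hit [-5/3,37/3], descend [9, 12, 14, 19]
  N9 x:[3,13] y:[25/3,37/3] z:[8,26] -> hit [25/3,37/3], descend [3, 10, 15, 17]
    N3 x:[8,17/2] y:[26/3,32/3] z:[22,23] -> miss, prune
    N10 x:[25/2,13] y:[26/3,10] z:[8,11] -> miss, prune
    N15 x:[9/2,6] y:[12,37/3] z:[10,11] -> miss, prune
    N17 x:[3,4] y:[25/3,10] z:[22,26] -> miss, prune
  N12 x:[-11/2,-1/2] y:[-5/3,10] z:[-9,7] -> miss, prune
  N14 x:[-4,14] y:[1/3,5] z:[12,32] -> miss, prune
  N19 x:[2,19/2] y:[1/3,12] z:[-5,7] -> hit [2,7], descend [2, 4, 18, 20]
    N2 x:[6,15/2] y:[6,8] z:[-1,1] -> miss, prune
    N4 x:[2,4] y:[32/3,12] z:[3,7] -> miss, prune
    N18 x:[13/2,19/2] y:[1/3,2] z:[-4,0] -> miss, prune
    N20 x:[9/2,6] y:[2,3] z:[-5,-3] -> miss, prune

Summary -> nodes [0, 9, 3, 10, 15, 17, 12, 14, 19, 2, 4, 18, 20]; box-tests=13; leaf-entries=0; first=miss

== RESULT ==
0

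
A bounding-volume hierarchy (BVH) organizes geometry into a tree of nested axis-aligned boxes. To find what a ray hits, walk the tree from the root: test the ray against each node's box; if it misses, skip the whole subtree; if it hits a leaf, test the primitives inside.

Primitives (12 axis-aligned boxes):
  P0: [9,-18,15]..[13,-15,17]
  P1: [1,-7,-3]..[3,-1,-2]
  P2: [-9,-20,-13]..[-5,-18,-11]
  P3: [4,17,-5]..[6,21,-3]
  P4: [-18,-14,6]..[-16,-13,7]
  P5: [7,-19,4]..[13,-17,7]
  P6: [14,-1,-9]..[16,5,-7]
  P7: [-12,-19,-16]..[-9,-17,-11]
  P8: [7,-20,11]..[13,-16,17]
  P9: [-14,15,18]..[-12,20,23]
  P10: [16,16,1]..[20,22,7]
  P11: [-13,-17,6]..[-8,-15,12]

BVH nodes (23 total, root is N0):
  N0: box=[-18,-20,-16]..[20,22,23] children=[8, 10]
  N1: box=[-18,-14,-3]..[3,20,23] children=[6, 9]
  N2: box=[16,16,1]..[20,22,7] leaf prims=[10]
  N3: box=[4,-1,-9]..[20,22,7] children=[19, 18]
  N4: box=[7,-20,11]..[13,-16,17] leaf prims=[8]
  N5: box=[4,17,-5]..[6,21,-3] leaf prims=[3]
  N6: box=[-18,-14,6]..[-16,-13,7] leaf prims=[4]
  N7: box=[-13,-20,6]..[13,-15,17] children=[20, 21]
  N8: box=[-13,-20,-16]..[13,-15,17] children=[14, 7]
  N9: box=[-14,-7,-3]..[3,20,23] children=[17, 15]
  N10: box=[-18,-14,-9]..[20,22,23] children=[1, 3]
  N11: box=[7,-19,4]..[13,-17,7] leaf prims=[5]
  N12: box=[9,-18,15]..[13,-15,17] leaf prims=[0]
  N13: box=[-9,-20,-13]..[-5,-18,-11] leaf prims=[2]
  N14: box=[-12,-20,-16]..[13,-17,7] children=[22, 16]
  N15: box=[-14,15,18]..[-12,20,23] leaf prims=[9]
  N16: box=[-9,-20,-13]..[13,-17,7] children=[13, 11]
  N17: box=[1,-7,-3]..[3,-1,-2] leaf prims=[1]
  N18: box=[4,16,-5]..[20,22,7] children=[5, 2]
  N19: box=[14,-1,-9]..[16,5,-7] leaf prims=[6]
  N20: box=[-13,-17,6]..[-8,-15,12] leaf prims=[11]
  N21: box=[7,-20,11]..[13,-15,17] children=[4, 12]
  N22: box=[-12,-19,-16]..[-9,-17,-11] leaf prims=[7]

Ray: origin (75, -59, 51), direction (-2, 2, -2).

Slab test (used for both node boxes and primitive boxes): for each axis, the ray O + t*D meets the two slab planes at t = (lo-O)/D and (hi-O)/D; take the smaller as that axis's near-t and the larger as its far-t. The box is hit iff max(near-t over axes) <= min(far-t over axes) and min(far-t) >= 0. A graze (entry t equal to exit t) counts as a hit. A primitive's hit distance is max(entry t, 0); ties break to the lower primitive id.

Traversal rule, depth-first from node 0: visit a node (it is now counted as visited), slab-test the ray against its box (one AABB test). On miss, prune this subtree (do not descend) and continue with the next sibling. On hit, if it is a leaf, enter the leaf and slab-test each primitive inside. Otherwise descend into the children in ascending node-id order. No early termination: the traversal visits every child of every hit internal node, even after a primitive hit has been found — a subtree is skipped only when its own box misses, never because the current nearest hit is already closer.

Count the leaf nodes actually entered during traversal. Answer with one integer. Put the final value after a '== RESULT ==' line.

Traverse from the root:
N0 x:[55/2,93/2] y:[39/2,81/2] z:[14,67/2] -> hit [55/2,67/2], descend [8, 10]
  N8 x:[31,44] y:[39/2,22] z:[17,67/2] -> miss, prune
  N10 x:[55/2,93/2] y:[45/2,81/2] z:[14,30] -> hit [55/2,30], descend [1, 3]
    N1 x:[36,93/2] y:[45/2,79/2] z:[14,27] -> miss, prune
    N3 x:[55/2,71/2] y:[29,81/2] z:[22,30] -> hit [29,30], descend [18, 19]
      N18 x:[55/2,71/2] y:[75/2,81/2] z:[22,28] -> miss, prune
      N19 x:[59/2,61/2] y:[29,32] z:[29,30] -> hit [59/2,30] leaf, test {P6@t=59/2}

Summary -> nodes [0, 8, 10, 1, 3, 18, 19]; box-tests=7; leaf-entries=1; first=P6

== RESULT ==
1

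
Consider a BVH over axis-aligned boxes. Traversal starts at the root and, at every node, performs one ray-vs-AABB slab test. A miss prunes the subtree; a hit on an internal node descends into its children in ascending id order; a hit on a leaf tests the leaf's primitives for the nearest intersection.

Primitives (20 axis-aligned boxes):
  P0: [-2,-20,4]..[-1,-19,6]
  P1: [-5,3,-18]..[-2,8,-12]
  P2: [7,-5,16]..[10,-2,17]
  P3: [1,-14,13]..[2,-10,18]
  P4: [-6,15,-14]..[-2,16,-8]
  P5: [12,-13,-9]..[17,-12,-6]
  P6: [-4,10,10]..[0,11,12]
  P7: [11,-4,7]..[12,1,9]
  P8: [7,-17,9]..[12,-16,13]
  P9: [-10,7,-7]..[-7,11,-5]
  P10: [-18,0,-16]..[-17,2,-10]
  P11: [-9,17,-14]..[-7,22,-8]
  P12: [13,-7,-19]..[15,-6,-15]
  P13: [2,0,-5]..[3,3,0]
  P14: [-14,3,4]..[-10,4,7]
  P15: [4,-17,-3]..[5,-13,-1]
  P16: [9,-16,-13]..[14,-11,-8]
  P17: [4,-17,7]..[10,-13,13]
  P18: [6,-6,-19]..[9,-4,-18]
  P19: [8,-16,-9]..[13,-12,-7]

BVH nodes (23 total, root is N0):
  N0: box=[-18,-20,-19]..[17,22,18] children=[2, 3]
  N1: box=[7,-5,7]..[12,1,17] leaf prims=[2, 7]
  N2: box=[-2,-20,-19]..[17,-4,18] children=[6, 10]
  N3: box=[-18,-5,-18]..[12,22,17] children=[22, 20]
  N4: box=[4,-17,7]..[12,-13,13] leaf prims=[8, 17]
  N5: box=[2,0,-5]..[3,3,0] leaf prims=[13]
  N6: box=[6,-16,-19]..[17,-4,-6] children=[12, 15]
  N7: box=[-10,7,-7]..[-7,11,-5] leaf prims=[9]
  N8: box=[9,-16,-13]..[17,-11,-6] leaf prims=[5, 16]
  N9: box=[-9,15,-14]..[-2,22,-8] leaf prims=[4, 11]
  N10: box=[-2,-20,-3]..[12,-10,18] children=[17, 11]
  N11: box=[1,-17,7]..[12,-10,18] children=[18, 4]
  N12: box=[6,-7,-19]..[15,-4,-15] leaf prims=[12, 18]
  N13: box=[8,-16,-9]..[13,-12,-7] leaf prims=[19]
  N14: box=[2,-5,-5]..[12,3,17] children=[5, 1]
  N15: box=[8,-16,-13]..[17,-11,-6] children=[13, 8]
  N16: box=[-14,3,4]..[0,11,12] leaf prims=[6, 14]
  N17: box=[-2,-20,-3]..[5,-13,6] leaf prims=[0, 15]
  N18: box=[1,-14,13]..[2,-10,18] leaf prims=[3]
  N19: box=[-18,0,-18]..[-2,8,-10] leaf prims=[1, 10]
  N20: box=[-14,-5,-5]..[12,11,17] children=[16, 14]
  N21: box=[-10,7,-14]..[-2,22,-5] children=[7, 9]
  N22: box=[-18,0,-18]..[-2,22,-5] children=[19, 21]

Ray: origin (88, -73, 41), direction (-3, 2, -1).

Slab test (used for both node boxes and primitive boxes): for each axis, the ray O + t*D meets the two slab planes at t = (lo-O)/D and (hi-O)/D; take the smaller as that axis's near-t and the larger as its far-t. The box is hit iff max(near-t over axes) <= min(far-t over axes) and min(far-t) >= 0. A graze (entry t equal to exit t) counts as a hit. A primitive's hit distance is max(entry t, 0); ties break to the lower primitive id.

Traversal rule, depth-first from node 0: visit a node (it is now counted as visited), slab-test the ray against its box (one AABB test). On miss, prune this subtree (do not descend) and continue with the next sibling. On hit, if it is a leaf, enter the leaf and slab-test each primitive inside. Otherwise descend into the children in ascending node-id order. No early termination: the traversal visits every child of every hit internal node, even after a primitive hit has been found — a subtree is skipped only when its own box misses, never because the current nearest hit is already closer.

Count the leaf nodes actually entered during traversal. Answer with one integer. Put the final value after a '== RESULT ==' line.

Trace the traversal:
N0 x:[71/3,106/3] y:[53/2,95/2] z:[23,60] -> hit [53/2,106/3], descend [2, 3]
  N2 x:[71/3,30] y:[53/2,69/2] z:[23,60] -> hit [53/2,30], descend [6, 10]
    N6 x:[71/3,82/3] y:[57/2,69/2] z:[47,60] -> miss, prune
    N10 x:[76/3,30] y:[53/2,63/2] z:[23,44] -> hit [53/2,30], descend [11, 17]
      N11 x:[76/3,29] y:[28,63/2] z:[23,34] -> hit [28,29], descend [4, 18]
        N4 x:[76/3,28] y:[28,30] z:[28,34] -> hit [28,28] leaf, test {P8(miss), P17@t=28}
        N18 x:[86/3,29] y:[59/2,63/2] z:[23,28] -> miss, prune
      N17 x:[83/3,30] y:[53/2,30] z:[35,44] -> miss, prune
  N3 x:[76/3,106/3] y:[34,95/2] z:[24,59] -> hit [34,106/3], descend [20, 22]
    N20 x:[76/3,34] y:[34,42] z:[24,46] -> hit [34,34], descend [14, 16]
      N14 x:[76/3,86/3] y:[34,38] z:[24,46] -> miss, prune
      N16 x:[88/3,34] y:[38,42] z:[29,37] -> miss, prune
    N22 x:[30,106/3] y:[73/2,95/2] z:[46,59] -> miss, prune

Visited [0, 2, 6, 10, 11, 4, 18, 17, 3, 20, 14, 16, 22]. Tests: 13 box, 1 leaf. Nearest: P17.

== RESULT ==
1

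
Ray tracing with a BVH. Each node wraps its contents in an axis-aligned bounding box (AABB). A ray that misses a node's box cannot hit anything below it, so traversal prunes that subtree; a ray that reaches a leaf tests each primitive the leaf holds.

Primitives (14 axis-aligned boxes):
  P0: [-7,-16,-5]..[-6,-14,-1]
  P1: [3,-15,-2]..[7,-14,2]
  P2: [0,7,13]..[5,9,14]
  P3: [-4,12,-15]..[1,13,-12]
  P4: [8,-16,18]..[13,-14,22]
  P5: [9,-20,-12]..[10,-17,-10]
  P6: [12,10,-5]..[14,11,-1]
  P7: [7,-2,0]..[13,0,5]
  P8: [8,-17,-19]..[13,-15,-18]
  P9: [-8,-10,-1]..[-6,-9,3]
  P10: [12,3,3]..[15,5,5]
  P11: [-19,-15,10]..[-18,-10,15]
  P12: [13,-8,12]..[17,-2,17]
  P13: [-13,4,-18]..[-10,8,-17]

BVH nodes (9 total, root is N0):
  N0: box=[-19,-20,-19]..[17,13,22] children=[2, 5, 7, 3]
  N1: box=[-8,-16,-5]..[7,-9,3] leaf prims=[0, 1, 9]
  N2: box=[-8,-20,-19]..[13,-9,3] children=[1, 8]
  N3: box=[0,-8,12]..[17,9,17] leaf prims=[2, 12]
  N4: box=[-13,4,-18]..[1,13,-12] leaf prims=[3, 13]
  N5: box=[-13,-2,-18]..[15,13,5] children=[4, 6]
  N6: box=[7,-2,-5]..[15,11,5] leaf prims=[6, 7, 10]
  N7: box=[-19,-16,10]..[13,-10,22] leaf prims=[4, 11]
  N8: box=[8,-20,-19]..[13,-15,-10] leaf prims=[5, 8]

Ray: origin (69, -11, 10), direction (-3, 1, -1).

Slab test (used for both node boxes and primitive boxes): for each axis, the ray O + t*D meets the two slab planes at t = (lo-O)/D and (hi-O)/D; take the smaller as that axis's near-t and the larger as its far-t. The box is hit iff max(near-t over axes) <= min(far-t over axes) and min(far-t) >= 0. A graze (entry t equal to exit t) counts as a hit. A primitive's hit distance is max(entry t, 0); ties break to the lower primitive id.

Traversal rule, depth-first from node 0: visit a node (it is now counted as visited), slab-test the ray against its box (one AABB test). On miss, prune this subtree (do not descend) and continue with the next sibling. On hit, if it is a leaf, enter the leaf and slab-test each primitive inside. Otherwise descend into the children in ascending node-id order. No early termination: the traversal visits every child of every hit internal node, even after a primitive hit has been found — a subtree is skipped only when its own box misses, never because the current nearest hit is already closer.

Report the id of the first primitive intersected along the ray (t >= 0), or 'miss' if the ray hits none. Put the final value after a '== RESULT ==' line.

Trace the traversal:
N0 x:[52/3,88/3] y:[-9,24] z:[-12,29] -> hit [52/3,24], descend [2, 3, 5, 7]
  N2 x:[56/3,77/3] y:[-9,2] z:[7,29] -> miss, prune
  N3 x:[52/3,23] y:[3,20] z:[-7,-2] -> miss, prune
  N5 x:[18,82/3] y:[9,24] z:[5,28] -> hit [18,24], descend [4, 6]
    N4 x:[68/3,82/3] y:[15,24] z:[22,28] -> hit [68/3,24] leaf, test {P3@t=23, P13(miss)}
    N6 x:[18,62/3] y:[9,22] z:[5,15] -> miss, prune
  N7 x:[56/3,88/3] y:[-5,1] z:[-12,0] -> miss, prune

7 AABB tests over nodes [0, 2, 3, 5, 4, 6, 7]; 1 leaf entered; closest P3.

== RESULT ==
3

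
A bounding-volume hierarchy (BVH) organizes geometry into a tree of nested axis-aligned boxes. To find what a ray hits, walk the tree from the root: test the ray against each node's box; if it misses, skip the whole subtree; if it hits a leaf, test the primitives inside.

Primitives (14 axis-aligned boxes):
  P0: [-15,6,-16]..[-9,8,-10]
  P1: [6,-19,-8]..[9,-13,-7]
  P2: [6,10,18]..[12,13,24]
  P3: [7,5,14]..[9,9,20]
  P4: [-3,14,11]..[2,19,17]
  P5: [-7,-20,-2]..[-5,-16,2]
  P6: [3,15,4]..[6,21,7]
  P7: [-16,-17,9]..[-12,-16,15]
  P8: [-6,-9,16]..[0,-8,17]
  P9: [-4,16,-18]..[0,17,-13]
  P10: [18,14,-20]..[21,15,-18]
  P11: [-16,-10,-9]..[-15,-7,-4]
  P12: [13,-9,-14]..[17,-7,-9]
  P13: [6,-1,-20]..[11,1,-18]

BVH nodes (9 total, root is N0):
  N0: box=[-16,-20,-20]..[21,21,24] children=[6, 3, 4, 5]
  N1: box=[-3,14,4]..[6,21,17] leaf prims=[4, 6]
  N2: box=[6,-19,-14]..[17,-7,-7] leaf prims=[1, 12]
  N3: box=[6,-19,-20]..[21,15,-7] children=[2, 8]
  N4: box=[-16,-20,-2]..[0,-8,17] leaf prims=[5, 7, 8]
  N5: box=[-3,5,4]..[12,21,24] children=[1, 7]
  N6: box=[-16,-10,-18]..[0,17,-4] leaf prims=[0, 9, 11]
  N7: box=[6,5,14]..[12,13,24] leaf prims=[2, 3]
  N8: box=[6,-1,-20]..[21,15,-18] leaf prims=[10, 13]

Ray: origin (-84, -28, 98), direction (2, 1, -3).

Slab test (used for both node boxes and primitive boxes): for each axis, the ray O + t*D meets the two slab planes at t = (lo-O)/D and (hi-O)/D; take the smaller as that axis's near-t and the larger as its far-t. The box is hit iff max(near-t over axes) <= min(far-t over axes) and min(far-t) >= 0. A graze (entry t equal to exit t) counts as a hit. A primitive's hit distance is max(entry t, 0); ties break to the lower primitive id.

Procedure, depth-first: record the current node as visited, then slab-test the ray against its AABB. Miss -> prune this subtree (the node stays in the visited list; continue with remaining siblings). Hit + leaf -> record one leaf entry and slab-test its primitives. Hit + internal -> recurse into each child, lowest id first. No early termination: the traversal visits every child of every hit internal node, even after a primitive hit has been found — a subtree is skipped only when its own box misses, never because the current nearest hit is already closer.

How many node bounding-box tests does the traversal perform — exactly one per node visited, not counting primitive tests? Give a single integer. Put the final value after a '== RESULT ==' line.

Traverse from the root:
N0 x:[34,105/2] y:[8,49] z:[74/3,118/3] -> hit [34,118/3], descend [3, 4, 5, 6]
  N3 x:[45,105/2] y:[9,43] z:[35,118/3] -> miss, prune
  N4 x:[34,42] y:[8,20] z:[27,100/3] -> miss, prune
  N5 x:[81/2,48] y:[33,49] z:[74/3,94/3] -> miss, prune
  N6 x:[34,42] y:[18,45] z:[34,116/3] -> hit [34,116/3] leaf, test {P0@t=36, P9(miss), P11(miss)}

5 AABB tests over nodes [0, 3, 4, 5, 6]; 1 leaf entered; closest P0.

== RESULT ==
5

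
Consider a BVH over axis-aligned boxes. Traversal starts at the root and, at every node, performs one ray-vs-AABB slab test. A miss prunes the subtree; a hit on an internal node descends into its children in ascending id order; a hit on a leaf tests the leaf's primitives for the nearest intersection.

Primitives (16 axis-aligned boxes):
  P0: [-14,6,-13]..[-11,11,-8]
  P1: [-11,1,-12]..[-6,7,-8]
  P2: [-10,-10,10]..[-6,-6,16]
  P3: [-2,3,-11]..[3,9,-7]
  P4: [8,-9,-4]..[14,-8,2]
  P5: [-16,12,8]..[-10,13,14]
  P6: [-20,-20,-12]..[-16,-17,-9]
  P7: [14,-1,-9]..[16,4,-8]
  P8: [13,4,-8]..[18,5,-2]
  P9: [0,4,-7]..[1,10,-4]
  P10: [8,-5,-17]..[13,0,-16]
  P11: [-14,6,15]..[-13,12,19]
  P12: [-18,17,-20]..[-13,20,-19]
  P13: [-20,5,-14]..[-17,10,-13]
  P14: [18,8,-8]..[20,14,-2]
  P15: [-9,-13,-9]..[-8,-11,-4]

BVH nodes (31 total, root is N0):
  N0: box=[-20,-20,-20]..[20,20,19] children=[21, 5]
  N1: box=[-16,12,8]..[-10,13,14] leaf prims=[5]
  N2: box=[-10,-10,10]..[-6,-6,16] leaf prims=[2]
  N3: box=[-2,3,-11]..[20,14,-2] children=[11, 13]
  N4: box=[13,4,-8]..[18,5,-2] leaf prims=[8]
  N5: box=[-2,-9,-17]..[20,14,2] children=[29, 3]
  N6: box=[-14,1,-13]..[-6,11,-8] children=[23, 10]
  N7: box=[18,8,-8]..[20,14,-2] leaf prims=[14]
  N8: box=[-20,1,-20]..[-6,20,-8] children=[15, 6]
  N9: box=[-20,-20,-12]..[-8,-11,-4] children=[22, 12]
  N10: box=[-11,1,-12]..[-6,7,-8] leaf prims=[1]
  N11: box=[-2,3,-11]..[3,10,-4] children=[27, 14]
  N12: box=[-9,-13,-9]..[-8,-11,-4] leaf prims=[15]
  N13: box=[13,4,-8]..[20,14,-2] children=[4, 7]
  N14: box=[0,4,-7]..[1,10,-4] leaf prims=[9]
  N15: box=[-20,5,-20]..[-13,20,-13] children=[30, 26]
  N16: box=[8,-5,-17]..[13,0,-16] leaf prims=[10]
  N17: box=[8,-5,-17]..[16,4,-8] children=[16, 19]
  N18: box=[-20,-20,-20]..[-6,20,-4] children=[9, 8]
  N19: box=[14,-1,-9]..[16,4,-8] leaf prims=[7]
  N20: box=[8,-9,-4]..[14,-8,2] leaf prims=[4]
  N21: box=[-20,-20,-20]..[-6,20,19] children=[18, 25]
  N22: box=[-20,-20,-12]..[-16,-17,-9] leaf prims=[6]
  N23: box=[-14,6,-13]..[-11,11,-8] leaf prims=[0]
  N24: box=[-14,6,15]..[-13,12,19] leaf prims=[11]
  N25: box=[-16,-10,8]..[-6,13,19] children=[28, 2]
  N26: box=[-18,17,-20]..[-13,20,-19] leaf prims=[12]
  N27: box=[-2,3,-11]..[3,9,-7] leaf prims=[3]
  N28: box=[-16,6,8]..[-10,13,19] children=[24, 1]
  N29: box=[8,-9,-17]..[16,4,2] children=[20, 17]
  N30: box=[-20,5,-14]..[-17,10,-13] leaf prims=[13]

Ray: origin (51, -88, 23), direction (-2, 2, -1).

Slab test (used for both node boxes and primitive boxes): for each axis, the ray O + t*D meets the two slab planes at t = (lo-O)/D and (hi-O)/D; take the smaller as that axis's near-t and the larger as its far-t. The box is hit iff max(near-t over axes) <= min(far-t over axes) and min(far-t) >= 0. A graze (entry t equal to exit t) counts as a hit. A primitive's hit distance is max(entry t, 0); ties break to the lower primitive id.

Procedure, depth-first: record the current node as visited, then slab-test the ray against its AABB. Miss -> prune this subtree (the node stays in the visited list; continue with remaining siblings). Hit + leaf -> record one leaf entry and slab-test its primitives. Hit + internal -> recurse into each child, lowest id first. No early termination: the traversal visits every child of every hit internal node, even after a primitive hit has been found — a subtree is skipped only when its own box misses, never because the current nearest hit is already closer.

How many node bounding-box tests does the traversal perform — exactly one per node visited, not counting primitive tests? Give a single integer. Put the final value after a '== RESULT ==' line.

Walk:
N0 x:[31/2,71/2] y:[34,54] z:[4,43] -> hit [34,71/2], descend [5, 21]
  N5 x:[31/2,53/2] y:[79/2,51] z:[21,40] -> miss, prune
  N21 x:[57/2,71/2] y:[34,54] z:[4,43] -> hit [34,71/2], descend [18, 25]
    N18 x:[57/2,71/2] y:[34,54] z:[27,43] -> hit [34,71/2], descend [8, 9]
      N8 x:[57/2,71/2] y:[89/2,54] z:[31,43] -> miss, prune
      N9 x:[59/2,71/2] y:[34,77/2] z:[27,35] -> hit [34,35], descend [12, 22]
        N12 x:[59/2,30] y:[75/2,77/2] z:[27,32] -> miss, prune
        N22 x:[67/2,71/2] y:[34,71/2] z:[32,35] -> hit [34,35] leaf, test {P6@t=34}
    N25 x:[57/2,67/2] y:[39,101/2] z:[4,15] -> miss, prune

Summary -> nodes [0, 5, 21, 18, 8, 9, 12, 22, 25]; box-tests=9; leaf-entries=1; first=P6

== RESULT ==
9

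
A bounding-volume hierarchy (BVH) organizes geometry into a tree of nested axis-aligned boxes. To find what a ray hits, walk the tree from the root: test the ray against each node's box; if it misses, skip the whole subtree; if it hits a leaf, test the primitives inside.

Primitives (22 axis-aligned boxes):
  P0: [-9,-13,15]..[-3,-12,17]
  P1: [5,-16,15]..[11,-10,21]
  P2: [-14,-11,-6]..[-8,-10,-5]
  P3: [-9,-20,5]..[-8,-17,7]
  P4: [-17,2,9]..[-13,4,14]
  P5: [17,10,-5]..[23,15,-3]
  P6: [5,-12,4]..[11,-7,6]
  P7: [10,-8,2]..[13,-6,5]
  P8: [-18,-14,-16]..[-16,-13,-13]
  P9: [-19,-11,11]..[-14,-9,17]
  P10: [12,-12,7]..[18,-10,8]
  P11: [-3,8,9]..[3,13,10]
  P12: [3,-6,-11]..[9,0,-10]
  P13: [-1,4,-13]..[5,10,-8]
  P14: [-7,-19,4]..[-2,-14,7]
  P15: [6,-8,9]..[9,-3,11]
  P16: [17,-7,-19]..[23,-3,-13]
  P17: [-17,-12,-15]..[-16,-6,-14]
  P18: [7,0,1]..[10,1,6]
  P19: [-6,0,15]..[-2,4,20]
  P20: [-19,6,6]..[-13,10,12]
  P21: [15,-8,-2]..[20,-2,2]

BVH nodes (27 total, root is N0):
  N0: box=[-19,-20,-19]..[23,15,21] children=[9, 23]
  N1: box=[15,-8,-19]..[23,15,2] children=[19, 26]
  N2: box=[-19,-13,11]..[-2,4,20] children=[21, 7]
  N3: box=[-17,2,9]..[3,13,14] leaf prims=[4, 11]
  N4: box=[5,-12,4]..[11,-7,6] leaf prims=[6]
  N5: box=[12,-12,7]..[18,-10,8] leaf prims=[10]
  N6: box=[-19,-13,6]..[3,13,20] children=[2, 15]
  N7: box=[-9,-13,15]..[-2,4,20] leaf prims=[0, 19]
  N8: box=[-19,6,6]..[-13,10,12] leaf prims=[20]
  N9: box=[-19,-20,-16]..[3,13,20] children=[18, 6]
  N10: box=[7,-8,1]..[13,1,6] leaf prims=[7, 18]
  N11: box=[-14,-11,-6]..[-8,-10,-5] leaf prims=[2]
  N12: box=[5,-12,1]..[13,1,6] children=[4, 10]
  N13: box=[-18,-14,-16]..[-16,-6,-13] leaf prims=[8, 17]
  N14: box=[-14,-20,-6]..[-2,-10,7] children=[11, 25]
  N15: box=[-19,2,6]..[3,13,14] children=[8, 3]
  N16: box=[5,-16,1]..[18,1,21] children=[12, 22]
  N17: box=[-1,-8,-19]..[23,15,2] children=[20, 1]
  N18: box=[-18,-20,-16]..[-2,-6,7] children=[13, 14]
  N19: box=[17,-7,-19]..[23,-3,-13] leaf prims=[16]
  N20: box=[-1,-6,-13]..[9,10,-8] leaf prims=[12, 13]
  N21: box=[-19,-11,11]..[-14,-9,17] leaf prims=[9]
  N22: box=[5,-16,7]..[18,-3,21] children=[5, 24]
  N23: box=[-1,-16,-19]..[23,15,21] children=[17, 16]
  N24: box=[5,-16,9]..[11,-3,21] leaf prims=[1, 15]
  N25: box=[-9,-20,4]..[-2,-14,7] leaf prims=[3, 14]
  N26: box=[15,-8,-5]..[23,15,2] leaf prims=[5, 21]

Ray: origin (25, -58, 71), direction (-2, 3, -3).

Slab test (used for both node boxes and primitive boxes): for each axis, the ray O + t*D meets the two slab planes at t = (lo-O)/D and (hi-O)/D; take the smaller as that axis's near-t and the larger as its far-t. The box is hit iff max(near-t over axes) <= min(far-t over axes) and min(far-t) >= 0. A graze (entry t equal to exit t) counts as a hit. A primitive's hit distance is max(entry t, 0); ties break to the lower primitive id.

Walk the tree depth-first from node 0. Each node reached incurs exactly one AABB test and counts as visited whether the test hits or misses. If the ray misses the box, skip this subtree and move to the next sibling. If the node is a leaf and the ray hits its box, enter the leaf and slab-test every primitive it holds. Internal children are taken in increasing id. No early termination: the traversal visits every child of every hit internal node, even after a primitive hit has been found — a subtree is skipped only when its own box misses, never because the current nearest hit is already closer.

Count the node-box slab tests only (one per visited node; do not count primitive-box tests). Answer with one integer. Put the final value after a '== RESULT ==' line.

Walk:
N0 x:[1,22] y:[38/3,73/3] z:[50/3,30] -> hit [50/3,22], descend [9, 23]
  N9 x:[11,22] y:[38/3,71/3] z:[17,29] -> hit [17,22], descend [6, 18]
    N6 x:[11,22] y:[15,71/3] z:[17,65/3] -> hit [17,65/3], descend [2, 15]
      N2 x:[27/2,22] y:[15,62/3] z:[17,20] -> hit [17,20], descend [7, 21]
        N7 x:[27/2,17] y:[15,62/3] z:[17,56/3] -> hit [17,17] leaf, test {P0(miss), P19(miss)}
        N21 x:[39/2,22] y:[47/3,49/3] z:[18,20] -> miss, prune
      N15 x:[11,22] y:[20,71/3] z:[19,65/3] -> hit [20,65/3], descend [3, 8]
        N3 x:[11,21] y:[20,71/3] z:[19,62/3] -> hit [20,62/3] leaf, test {P4@t=20, P11(miss)}
        N8 x:[19,22] y:[64/3,68/3] z:[59/3,65/3] -> hit [64/3,65/3] leaf, test {P20@t=64/3}
    N18 x:[27/2,43/2] y:[38/3,52/3] z:[64/3,29] -> miss, prune
  N23 x:[1,13] y:[14,73/3] z:[50/3,30] -> miss, prune

Summary -> nodes [0, 9, 6, 2, 7, 21, 15, 3, 8, 18, 23]; box-tests=11; leaf-entries=3; first=P4

== RESULT ==
11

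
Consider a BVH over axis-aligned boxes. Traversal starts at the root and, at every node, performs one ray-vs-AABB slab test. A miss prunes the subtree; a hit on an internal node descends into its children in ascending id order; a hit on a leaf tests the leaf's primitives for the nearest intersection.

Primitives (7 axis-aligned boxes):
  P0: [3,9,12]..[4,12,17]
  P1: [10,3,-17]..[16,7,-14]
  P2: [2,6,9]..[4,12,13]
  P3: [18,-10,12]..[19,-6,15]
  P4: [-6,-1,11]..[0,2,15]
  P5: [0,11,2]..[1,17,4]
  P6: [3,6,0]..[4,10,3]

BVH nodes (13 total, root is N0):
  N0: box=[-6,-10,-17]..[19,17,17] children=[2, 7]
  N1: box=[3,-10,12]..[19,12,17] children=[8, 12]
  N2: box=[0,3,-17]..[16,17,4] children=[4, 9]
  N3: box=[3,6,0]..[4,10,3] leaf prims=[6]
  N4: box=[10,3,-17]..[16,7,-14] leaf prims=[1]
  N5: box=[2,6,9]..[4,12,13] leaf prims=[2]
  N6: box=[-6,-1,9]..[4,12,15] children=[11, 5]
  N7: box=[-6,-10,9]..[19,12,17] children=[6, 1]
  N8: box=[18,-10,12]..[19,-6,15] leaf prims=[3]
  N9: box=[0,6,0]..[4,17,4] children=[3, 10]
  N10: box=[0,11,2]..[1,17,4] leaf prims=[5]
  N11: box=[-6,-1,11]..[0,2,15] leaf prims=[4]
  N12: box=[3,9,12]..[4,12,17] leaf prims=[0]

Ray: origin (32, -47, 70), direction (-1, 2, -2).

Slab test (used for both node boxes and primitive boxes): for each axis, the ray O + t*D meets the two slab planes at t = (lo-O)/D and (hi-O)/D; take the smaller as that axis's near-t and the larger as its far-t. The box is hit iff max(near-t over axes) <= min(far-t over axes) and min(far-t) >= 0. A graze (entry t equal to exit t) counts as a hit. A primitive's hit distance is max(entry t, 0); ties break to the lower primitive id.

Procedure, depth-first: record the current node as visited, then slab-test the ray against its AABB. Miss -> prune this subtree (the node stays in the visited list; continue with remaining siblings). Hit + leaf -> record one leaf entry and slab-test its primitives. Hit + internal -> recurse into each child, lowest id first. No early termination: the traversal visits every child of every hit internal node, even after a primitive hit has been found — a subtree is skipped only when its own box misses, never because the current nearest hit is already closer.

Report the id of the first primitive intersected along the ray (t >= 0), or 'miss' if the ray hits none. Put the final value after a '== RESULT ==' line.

Walk:
N0 x:[13,38] y:[37/2,32] z:[53/2,87/2] -> hit [53/2,32], descend [2, 7]
  N2 x:[16,32] y:[25,32] z:[33,87/2] -> miss, prune
  N7 x:[13,38] y:[37/2,59/2] z:[53/2,61/2] -> hit [53/2,59/2], descend [1, 6]
    N1 x:[13,29] y:[37/2,59/2] z:[53/2,29] -> hit [53/2,29], descend [8, 12]
      N8 x:[13,14] y:[37/2,41/2] z:[55/2,29] -> miss, prune
      N12 x:[28,29] y:[28,59/2] z:[53/2,29] -> hit [28,29] leaf, test {P0@t=28}
    N6 x:[28,38] y:[23,59/2] z:[55/2,61/2] -> hit [28,59/2], descend [5, 11]
      N5 x:[28,30] y:[53/2,59/2] z:[57/2,61/2] -> hit [57/2,59/2] leaf, test {P2@t=57/2}
      N11 x:[32,38] y:[23,49/2] z:[55/2,59/2] -> miss, prune

order=[0, 2, 7, 1, 8, 12, 6, 5, 11]  |boxes|=9  |leaves|=2  hit=P0

== RESULT ==
0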